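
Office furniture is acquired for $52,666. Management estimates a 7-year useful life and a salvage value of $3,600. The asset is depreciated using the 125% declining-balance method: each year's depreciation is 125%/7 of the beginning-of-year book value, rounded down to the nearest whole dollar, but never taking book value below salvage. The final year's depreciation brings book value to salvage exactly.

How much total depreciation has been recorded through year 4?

Depreciable base = $52,666 − $3,600 = $49,066.
Year 1: ⌊$52,666 × 125%/7⌋ = $9,404. Book value $43,262.
Year 2: ⌊$43,262 × 125%/7⌋ = $7,725. Book value $35,537.
Year 3: ⌊$35,537 × 125%/7⌋ = $6,345. Book value $29,192.
Year 4: ⌊$29,192 × 125%/7⌋ = $5,212. Book value $23,980.
Accumulated through year 4 = $52,666 − $23,980 = $28,686.

$28,686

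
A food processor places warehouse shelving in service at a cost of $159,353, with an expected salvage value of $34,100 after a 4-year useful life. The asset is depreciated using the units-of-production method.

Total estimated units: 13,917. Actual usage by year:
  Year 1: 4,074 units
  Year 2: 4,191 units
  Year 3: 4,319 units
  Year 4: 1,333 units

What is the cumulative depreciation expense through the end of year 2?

Depreciable base = $159,353 − $34,100 = $125,253.
Rate = $125,253 / 13,917 units = $9 per unit.
Year 1: 4,074 × $9 = $36,666. Book value $122,687.
Year 2: 4,191 × $9 = $37,719. Book value $84,968.
Accumulated through year 2 = $159,353 − $84,968 = $74,385.

$74,385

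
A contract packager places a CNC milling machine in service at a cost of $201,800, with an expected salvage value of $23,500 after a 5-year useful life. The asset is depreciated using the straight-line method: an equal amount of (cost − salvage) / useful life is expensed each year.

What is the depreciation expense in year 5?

Depreciable base = $201,800 − $23,500 = $178,300.
Annual expense = $178,300 / 5 = $35,660.

$35,660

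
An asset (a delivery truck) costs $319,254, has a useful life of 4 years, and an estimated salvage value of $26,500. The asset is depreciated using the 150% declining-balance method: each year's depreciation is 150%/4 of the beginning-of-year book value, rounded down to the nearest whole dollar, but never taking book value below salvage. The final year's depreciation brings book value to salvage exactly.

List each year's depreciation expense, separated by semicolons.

$119,720; $74,825; $46,765; $51,444

Depreciable base = $319,254 − $26,500 = $292,754.
Year 1: ⌊$319,254 × 150%/4⌋ = $119,720. Book value $199,534.
Year 2: ⌊$199,534 × 150%/4⌋ = $74,825. Book value $124,709.
Year 3: ⌊$124,709 × 150%/4⌋ = $46,765. Book value $77,944.
Year 4 (final): $77,944 − $26,500 = $51,444. Book value $26,500.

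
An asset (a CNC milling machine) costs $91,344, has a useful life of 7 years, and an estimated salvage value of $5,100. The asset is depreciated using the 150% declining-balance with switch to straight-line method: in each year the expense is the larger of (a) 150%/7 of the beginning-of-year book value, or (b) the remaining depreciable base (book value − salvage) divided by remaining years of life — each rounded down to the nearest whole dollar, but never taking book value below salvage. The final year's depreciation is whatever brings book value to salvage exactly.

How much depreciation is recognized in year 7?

Depreciable base = $91,344 − $5,100 = $86,244.
Year 1: DB = ⌊$91,344 × 150%/7⌋ = $19,573; SL = ⌊$86,244/7⌋ = $12,320 → take DB $19,573. Book value $71,771.
Year 2: DB = ⌊$71,771 × 150%/7⌋ = $15,379; SL = ⌊$66,671/6⌋ = $11,111 → take DB $15,379. Book value $56,392.
Year 3: DB = ⌊$56,392 × 150%/7⌋ = $12,084; SL = ⌊$51,292/5⌋ = $10,258 → take DB $12,084. Book value $44,308.
Year 4: DB = ⌊$44,308 × 150%/7⌋ = $9,494; SL = ⌊$39,208/4⌋ = $9,802 → take SL $9,802. Book value $34,506.
Year 5: DB = ⌊$34,506 × 150%/7⌋ = $7,394; SL = ⌊$29,406/3⌋ = $9,802 → take SL $9,802. Book value $24,704.
Year 6: DB = ⌊$24,704 × 150%/7⌋ = $5,293; SL = ⌊$19,604/2⌋ = $9,802 → take SL $9,802. Book value $14,902.
Year 7 (final): $14,902 − $5,100 = $9,802. Book value $5,100.

$9,802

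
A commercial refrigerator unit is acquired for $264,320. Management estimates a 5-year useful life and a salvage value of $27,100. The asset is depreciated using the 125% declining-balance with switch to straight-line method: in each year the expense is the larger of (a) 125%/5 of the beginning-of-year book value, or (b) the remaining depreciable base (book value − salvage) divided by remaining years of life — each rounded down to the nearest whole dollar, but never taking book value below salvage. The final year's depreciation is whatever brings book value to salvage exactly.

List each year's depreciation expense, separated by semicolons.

Depreciable base = $264,320 − $27,100 = $237,220.
Year 1: DB = ⌊$264,320 × 125%/5⌋ = $66,080; SL = ⌊$237,220/5⌋ = $47,444 → take DB $66,080. Book value $198,240.
Year 2: DB = ⌊$198,240 × 125%/5⌋ = $49,560; SL = ⌊$171,140/4⌋ = $42,785 → take DB $49,560. Book value $148,680.
Year 3: DB = ⌊$148,680 × 125%/5⌋ = $37,170; SL = ⌊$121,580/3⌋ = $40,526 → take SL $40,526. Book value $108,154.
Year 4: DB = ⌊$108,154 × 125%/5⌋ = $27,038; SL = ⌊$81,054/2⌋ = $40,527 → take SL $40,527. Book value $67,627.
Year 5 (final): $67,627 − $27,100 = $40,527. Book value $27,100.

$66,080; $49,560; $40,526; $40,527; $40,527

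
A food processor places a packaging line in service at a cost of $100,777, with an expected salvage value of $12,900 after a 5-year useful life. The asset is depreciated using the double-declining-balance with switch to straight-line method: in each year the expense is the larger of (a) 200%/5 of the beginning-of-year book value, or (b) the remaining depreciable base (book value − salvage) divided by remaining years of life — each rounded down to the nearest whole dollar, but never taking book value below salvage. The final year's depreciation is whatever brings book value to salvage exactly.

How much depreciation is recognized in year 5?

$162

Depreciable base = $100,777 − $12,900 = $87,877.
Year 1: DB = ⌊$100,777 × 200%/5⌋ = $40,310; SL = ⌊$87,877/5⌋ = $17,575 → take DB $40,310. Book value $60,467.
Year 2: DB = ⌊$60,467 × 200%/5⌋ = $24,186; SL = ⌊$47,567/4⌋ = $11,891 → take DB $24,186. Book value $36,281.
Year 3: DB = ⌊$36,281 × 200%/5⌋ = $14,512; SL = ⌊$23,381/3⌋ = $7,793 → take DB $14,512. Book value $21,769.
Year 4: DB = ⌊$21,769 × 200%/5⌋ = $8,707; SL = ⌊$8,869/2⌋ = $4,434 → take DB $8,707. Book value $13,062.
Year 5 (final): $13,062 − $12,900 = $162. Book value $12,900.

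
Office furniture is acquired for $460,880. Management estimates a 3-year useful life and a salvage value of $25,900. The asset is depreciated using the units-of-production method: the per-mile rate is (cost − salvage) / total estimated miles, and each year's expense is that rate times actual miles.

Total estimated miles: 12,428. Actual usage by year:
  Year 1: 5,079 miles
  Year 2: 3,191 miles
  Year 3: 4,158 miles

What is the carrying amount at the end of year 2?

Depreciable base = $460,880 − $25,900 = $434,980.
Rate = $434,980 / 12,428 miles = $35 per mile.
Year 1: 5,079 × $35 = $177,765. Book value $283,115.
Year 2: 3,191 × $35 = $111,685. Book value $171,430.

$171,430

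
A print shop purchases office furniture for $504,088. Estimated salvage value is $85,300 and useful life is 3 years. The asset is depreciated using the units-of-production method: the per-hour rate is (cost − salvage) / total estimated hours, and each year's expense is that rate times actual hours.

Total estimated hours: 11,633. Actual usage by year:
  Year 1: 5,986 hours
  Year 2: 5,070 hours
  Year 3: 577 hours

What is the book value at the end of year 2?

Depreciable base = $504,088 − $85,300 = $418,788.
Rate = $418,788 / 11,633 hours = $36 per hour.
Year 1: 5,986 × $36 = $215,496. Book value $288,592.
Year 2: 5,070 × $36 = $182,520. Book value $106,072.

$106,072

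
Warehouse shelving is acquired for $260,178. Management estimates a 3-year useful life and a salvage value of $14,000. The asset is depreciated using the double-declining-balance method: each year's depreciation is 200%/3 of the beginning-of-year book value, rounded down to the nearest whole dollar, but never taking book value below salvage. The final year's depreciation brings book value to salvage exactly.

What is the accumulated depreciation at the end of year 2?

Depreciable base = $260,178 − $14,000 = $246,178.
Year 1: ⌊$260,178 × 200%/3⌋ = $173,452. Book value $86,726.
Year 2: ⌊$86,726 × 200%/3⌋ = $57,817. Book value $28,909.
Accumulated through year 2 = $260,178 − $28,909 = $231,269.

$231,269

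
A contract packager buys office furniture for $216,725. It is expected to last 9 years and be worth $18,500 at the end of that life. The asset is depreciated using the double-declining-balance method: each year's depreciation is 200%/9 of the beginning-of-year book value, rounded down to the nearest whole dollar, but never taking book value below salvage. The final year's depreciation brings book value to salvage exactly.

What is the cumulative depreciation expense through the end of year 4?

$137,413

Depreciable base = $216,725 − $18,500 = $198,225.
Year 1: ⌊$216,725 × 200%/9⌋ = $48,161. Book value $168,564.
Year 2: ⌊$168,564 × 200%/9⌋ = $37,458. Book value $131,106.
Year 3: ⌊$131,106 × 200%/9⌋ = $29,134. Book value $101,972.
Year 4: ⌊$101,972 × 200%/9⌋ = $22,660. Book value $79,312.
Accumulated through year 4 = $216,725 − $79,312 = $137,413.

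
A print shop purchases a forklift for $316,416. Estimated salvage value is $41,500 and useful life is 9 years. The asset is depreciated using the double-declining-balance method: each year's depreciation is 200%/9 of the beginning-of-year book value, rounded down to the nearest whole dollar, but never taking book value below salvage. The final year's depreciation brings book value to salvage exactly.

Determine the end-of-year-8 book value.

Depreciable base = $316,416 − $41,500 = $274,916.
Year 1: ⌊$316,416 × 200%/9⌋ = $70,314. Book value $246,102.
Year 2: ⌊$246,102 × 200%/9⌋ = $54,689. Book value $191,413.
Year 3: ⌊$191,413 × 200%/9⌋ = $42,536. Book value $148,877.
Year 4: ⌊$148,877 × 200%/9⌋ = $33,083. Book value $115,794.
Year 5: ⌊$115,794 × 200%/9⌋ = $25,732. Book value $90,062.
Year 6: ⌊$90,062 × 200%/9⌋ = $20,013. Book value $70,049.
Year 7: ⌊$70,049 × 200%/9⌋ = $15,566. Book value $54,483.
Year 8: ⌊$54,483 × 200%/9⌋ = $12,107. Book value $42,376.

$42,376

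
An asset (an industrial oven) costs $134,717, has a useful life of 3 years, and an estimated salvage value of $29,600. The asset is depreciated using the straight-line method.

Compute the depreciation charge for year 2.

$35,039

Depreciable base = $134,717 − $29,600 = $105,117.
Annual expense = $105,117 / 3 = $35,039.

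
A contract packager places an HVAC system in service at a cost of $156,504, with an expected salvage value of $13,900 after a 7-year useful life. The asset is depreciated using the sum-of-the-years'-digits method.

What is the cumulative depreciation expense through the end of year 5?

Depreciable base = $156,504 − $13,900 = $142,604.
Sum of the years' digits = 7+6+5+4+3+2+1 = 28.
Year 1: $142,604 × 7/28 = $35,651. Book value $120,853.
Year 2: $142,604 × 6/28 = $30,558. Book value $90,295.
Year 3: $142,604 × 5/28 = $25,465. Book value $64,830.
Year 4: $142,604 × 4/28 = $20,372. Book value $44,458.
Year 5: $142,604 × 3/28 = $15,279. Book value $29,179.
Accumulated through year 5 = $156,504 − $29,179 = $127,325.

$127,325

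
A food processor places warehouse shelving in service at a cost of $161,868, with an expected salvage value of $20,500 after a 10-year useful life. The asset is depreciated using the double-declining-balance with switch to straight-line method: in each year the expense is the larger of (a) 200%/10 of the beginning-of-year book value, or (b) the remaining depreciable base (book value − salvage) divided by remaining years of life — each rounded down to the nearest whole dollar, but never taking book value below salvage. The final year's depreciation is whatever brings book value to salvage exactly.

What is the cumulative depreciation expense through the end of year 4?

$95,566

Depreciable base = $161,868 − $20,500 = $141,368.
Year 1: DB = ⌊$161,868 × 200%/10⌋ = $32,373; SL = ⌊$141,368/10⌋ = $14,136 → take DB $32,373. Book value $129,495.
Year 2: DB = ⌊$129,495 × 200%/10⌋ = $25,899; SL = ⌊$108,995/9⌋ = $12,110 → take DB $25,899. Book value $103,596.
Year 3: DB = ⌊$103,596 × 200%/10⌋ = $20,719; SL = ⌊$83,096/8⌋ = $10,387 → take DB $20,719. Book value $82,877.
Year 4: DB = ⌊$82,877 × 200%/10⌋ = $16,575; SL = ⌊$62,377/7⌋ = $8,911 → take DB $16,575. Book value $66,302.
Accumulated through year 4 = $161,868 − $66,302 = $95,566.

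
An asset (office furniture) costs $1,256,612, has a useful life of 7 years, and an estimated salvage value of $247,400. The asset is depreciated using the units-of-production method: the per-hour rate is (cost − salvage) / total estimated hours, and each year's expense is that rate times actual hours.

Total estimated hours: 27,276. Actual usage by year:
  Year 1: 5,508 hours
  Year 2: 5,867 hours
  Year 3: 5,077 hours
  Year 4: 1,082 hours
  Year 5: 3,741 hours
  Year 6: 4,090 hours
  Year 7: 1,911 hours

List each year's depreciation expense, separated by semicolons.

Depreciable base = $1,256,612 − $247,400 = $1,009,212.
Rate = $1,009,212 / 27,276 hours = $37 per hour.
Year 1: 5,508 × $37 = $203,796. Book value $1,052,816.
Year 2: 5,867 × $37 = $217,079. Book value $835,737.
Year 3: 5,077 × $37 = $187,849. Book value $647,888.
Year 4: 1,082 × $37 = $40,034. Book value $607,854.
Year 5: 3,741 × $37 = $138,417. Book value $469,437.
Year 6: 4,090 × $37 = $151,330. Book value $318,107.
Year 7: 1,911 × $37 = $70,707. Book value $247,400.

$203,796; $217,079; $187,849; $40,034; $138,417; $151,330; $70,707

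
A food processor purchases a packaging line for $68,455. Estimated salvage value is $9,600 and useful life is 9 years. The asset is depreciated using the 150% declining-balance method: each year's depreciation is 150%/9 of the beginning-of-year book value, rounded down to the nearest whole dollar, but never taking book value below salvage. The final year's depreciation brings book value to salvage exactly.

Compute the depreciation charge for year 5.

Depreciable base = $68,455 − $9,600 = $58,855.
Year 1: ⌊$68,455 × 150%/9⌋ = $11,409. Book value $57,046.
Year 2: ⌊$57,046 × 150%/9⌋ = $9,507. Book value $47,539.
Year 3: ⌊$47,539 × 150%/9⌋ = $7,923. Book value $39,616.
Year 4: ⌊$39,616 × 150%/9⌋ = $6,602. Book value $33,014.
Year 5: ⌊$33,014 × 150%/9⌋ = $5,502. Book value $27,512.

$5,502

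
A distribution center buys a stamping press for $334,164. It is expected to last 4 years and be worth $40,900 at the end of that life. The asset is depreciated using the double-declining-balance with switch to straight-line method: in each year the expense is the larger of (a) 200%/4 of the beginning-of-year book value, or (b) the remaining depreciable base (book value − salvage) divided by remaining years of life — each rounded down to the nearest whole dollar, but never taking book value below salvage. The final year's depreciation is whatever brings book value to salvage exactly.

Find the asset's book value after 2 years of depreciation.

$83,541

Depreciable base = $334,164 − $40,900 = $293,264.
Year 1: DB = ⌊$334,164 × 200%/4⌋ = $167,082; SL = ⌊$293,264/4⌋ = $73,316 → take DB $167,082. Book value $167,082.
Year 2: DB = ⌊$167,082 × 200%/4⌋ = $83,541; SL = ⌊$126,182/3⌋ = $42,060 → take DB $83,541. Book value $83,541.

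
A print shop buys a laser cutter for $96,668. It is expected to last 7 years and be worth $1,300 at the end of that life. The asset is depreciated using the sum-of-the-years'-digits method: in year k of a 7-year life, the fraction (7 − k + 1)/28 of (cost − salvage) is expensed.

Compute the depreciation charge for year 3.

Depreciable base = $96,668 − $1,300 = $95,368.
Sum of the years' digits = 7+6+5+4+3+2+1 = 28.
Year 1: $95,368 × 7/28 = $23,842. Book value $72,826.
Year 2: $95,368 × 6/28 = $20,436. Book value $52,390.
Year 3: $95,368 × 5/28 = $17,030. Book value $35,360.

$17,030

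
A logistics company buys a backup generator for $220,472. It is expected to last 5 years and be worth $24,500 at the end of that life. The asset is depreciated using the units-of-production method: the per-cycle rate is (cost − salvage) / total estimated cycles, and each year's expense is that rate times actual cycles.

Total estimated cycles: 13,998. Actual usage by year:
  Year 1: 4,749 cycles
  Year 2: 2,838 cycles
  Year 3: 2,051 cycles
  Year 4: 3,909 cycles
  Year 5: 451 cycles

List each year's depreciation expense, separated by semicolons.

Depreciable base = $220,472 − $24,500 = $195,972.
Rate = $195,972 / 13,998 cycles = $14 per cycle.
Year 1: 4,749 × $14 = $66,486. Book value $153,986.
Year 2: 2,838 × $14 = $39,732. Book value $114,254.
Year 3: 2,051 × $14 = $28,714. Book value $85,540.
Year 4: 3,909 × $14 = $54,726. Book value $30,814.
Year 5: 451 × $14 = $6,314. Book value $24,500.

$66,486; $39,732; $28,714; $54,726; $6,314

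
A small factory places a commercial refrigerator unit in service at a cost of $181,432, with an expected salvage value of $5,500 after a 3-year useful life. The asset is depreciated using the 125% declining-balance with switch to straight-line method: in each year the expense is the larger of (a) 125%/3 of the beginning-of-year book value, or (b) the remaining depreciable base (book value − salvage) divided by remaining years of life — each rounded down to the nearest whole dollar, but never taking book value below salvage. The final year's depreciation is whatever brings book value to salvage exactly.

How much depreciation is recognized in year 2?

Depreciable base = $181,432 − $5,500 = $175,932.
Year 1: DB = ⌊$181,432 × 125%/3⌋ = $75,596; SL = ⌊$175,932/3⌋ = $58,644 → take DB $75,596. Book value $105,836.
Year 2: DB = ⌊$105,836 × 125%/3⌋ = $44,098; SL = ⌊$100,336/2⌋ = $50,168 → take SL $50,168. Book value $55,668.

$50,168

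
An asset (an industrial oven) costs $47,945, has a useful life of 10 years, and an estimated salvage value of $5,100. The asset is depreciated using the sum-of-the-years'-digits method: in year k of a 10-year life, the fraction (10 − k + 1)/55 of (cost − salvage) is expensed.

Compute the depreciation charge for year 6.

$3,895

Depreciable base = $47,945 − $5,100 = $42,845.
Sum of the years' digits = 10+9+8+7+6+5+4+3+2+1 = 55.
Year 1: $42,845 × 10/55 = $7,790. Book value $40,155.
Year 2: $42,845 × 9/55 = $7,011. Book value $33,144.
Year 3: $42,845 × 8/55 = $6,232. Book value $26,912.
Year 4: $42,845 × 7/55 = $5,453. Book value $21,459.
Year 5: $42,845 × 6/55 = $4,674. Book value $16,785.
Year 6: $42,845 × 5/55 = $3,895. Book value $12,890.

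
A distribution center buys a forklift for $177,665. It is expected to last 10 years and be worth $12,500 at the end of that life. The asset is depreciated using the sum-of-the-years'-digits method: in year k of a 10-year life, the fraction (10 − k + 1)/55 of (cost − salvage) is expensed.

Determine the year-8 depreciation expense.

$9,009

Depreciable base = $177,665 − $12,500 = $165,165.
Sum of the years' digits = 10+9+8+7+6+5+4+3+2+1 = 55.
Year 1: $165,165 × 10/55 = $30,030. Book value $147,635.
Year 2: $165,165 × 9/55 = $27,027. Book value $120,608.
Year 3: $165,165 × 8/55 = $24,024. Book value $96,584.
Year 4: $165,165 × 7/55 = $21,021. Book value $75,563.
Year 5: $165,165 × 6/55 = $18,018. Book value $57,545.
Year 6: $165,165 × 5/55 = $15,015. Book value $42,530.
Year 7: $165,165 × 4/55 = $12,012. Book value $30,518.
Year 8: $165,165 × 3/55 = $9,009. Book value $21,509.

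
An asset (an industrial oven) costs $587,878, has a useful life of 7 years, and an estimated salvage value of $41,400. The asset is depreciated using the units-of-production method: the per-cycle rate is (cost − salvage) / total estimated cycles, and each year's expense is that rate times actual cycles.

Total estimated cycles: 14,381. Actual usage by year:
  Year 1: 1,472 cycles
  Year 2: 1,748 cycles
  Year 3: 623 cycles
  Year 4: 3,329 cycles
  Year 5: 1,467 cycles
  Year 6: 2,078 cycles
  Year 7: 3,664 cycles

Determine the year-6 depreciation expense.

Depreciable base = $587,878 − $41,400 = $546,478.
Rate = $546,478 / 14,381 cycles = $38 per cycle.
Year 1: 1,472 × $38 = $55,936. Book value $531,942.
Year 2: 1,748 × $38 = $66,424. Book value $465,518.
Year 3: 623 × $38 = $23,674. Book value $441,844.
Year 4: 3,329 × $38 = $126,502. Book value $315,342.
Year 5: 1,467 × $38 = $55,746. Book value $259,596.
Year 6: 2,078 × $38 = $78,964. Book value $180,632.

$78,964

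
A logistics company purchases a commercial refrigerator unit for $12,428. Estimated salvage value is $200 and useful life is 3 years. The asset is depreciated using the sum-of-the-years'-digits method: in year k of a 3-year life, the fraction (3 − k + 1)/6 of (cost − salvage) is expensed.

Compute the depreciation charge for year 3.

$2,038

Depreciable base = $12,428 − $200 = $12,228.
Sum of the years' digits = 3+2+1 = 6.
Year 1: $12,228 × 3/6 = $6,114. Book value $6,314.
Year 2: $12,228 × 2/6 = $4,076. Book value $2,238.
Year 3: $12,228 × 1/6 = $2,038. Book value $200.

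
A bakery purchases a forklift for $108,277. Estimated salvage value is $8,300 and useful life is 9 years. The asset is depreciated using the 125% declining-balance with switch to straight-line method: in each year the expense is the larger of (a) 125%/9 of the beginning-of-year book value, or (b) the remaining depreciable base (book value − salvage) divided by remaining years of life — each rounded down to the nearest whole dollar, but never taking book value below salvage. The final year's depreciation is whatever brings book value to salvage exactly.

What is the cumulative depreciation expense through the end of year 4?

$49,277

Depreciable base = $108,277 − $8,300 = $99,977.
Year 1: DB = ⌊$108,277 × 125%/9⌋ = $15,038; SL = ⌊$99,977/9⌋ = $11,108 → take DB $15,038. Book value $93,239.
Year 2: DB = ⌊$93,239 × 125%/9⌋ = $12,949; SL = ⌊$84,939/8⌋ = $10,617 → take DB $12,949. Book value $80,290.
Year 3: DB = ⌊$80,290 × 125%/9⌋ = $11,151; SL = ⌊$71,990/7⌋ = $10,284 → take DB $11,151. Book value $69,139.
Year 4: DB = ⌊$69,139 × 125%/9⌋ = $9,602; SL = ⌊$60,839/6⌋ = $10,139 → take SL $10,139. Book value $59,000.
Accumulated through year 4 = $108,277 − $59,000 = $49,277.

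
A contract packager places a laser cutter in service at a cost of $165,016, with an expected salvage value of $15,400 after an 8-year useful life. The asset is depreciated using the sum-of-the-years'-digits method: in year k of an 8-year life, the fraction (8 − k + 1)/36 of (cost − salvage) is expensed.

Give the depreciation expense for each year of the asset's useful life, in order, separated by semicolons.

Depreciable base = $165,016 − $15,400 = $149,616.
Sum of the years' digits = 8+7+6+5+4+3+2+1 = 36.
Year 1: $149,616 × 8/36 = $33,248. Book value $131,768.
Year 2: $149,616 × 7/36 = $29,092. Book value $102,676.
Year 3: $149,616 × 6/36 = $24,936. Book value $77,740.
Year 4: $149,616 × 5/36 = $20,780. Book value $56,960.
Year 5: $149,616 × 4/36 = $16,624. Book value $40,336.
Year 6: $149,616 × 3/36 = $12,468. Book value $27,868.
Year 7: $149,616 × 2/36 = $8,312. Book value $19,556.
Year 8: $149,616 × 1/36 = $4,156. Book value $15,400.

$33,248; $29,092; $24,936; $20,780; $16,624; $12,468; $8,312; $4,156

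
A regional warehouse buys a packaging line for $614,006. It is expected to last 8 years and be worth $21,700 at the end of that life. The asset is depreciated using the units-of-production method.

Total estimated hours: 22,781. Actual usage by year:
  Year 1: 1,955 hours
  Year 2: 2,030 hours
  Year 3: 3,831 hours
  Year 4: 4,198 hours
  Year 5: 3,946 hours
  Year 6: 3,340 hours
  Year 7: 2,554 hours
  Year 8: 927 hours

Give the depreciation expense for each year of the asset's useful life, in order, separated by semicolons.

$50,830; $52,780; $99,606; $109,148; $102,596; $86,840; $66,404; $24,102

Depreciable base = $614,006 − $21,700 = $592,306.
Rate = $592,306 / 22,781 hours = $26 per hour.
Year 1: 1,955 × $26 = $50,830. Book value $563,176.
Year 2: 2,030 × $26 = $52,780. Book value $510,396.
Year 3: 3,831 × $26 = $99,606. Book value $410,790.
Year 4: 4,198 × $26 = $109,148. Book value $301,642.
Year 5: 3,946 × $26 = $102,596. Book value $199,046.
Year 6: 3,340 × $26 = $86,840. Book value $112,206.
Year 7: 2,554 × $26 = $66,404. Book value $45,802.
Year 8: 927 × $26 = $24,102. Book value $21,700.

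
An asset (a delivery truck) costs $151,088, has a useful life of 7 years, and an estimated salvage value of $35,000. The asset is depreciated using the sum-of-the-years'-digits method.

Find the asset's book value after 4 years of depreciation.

Depreciable base = $151,088 − $35,000 = $116,088.
Sum of the years' digits = 7+6+5+4+3+2+1 = 28.
Year 1: $116,088 × 7/28 = $29,022. Book value $122,066.
Year 2: $116,088 × 6/28 = $24,876. Book value $97,190.
Year 3: $116,088 × 5/28 = $20,730. Book value $76,460.
Year 4: $116,088 × 4/28 = $16,584. Book value $59,876.

$59,876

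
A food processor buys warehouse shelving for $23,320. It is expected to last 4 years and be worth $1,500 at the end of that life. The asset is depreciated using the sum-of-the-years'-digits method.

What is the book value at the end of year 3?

$3,682

Depreciable base = $23,320 − $1,500 = $21,820.
Sum of the years' digits = 4+3+2+1 = 10.
Year 1: $21,820 × 4/10 = $8,728. Book value $14,592.
Year 2: $21,820 × 3/10 = $6,546. Book value $8,046.
Year 3: $21,820 × 2/10 = $4,364. Book value $3,682.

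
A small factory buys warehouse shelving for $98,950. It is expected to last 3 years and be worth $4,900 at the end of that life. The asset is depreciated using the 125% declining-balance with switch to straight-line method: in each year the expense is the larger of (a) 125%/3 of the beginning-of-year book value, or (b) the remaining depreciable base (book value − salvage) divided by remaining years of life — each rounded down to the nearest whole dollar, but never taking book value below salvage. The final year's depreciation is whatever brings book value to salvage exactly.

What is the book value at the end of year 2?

$31,311

Depreciable base = $98,950 − $4,900 = $94,050.
Year 1: DB = ⌊$98,950 × 125%/3⌋ = $41,229; SL = ⌊$94,050/3⌋ = $31,350 → take DB $41,229. Book value $57,721.
Year 2: DB = ⌊$57,721 × 125%/3⌋ = $24,050; SL = ⌊$52,821/2⌋ = $26,410 → take SL $26,410. Book value $31,311.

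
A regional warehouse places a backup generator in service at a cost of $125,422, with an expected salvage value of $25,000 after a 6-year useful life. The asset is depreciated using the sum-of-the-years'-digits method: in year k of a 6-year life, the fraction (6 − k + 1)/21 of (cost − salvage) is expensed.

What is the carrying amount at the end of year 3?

$53,692

Depreciable base = $125,422 − $25,000 = $100,422.
Sum of the years' digits = 6+5+4+3+2+1 = 21.
Year 1: $100,422 × 6/21 = $28,692. Book value $96,730.
Year 2: $100,422 × 5/21 = $23,910. Book value $72,820.
Year 3: $100,422 × 4/21 = $19,128. Book value $53,692.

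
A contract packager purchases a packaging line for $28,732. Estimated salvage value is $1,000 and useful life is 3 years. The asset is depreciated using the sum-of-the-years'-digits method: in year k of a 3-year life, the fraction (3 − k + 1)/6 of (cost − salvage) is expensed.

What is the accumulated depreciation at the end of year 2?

Depreciable base = $28,732 − $1,000 = $27,732.
Sum of the years' digits = 3+2+1 = 6.
Year 1: $27,732 × 3/6 = $13,866. Book value $14,866.
Year 2: $27,732 × 2/6 = $9,244. Book value $5,622.
Accumulated through year 2 = $28,732 − $5,622 = $23,110.

$23,110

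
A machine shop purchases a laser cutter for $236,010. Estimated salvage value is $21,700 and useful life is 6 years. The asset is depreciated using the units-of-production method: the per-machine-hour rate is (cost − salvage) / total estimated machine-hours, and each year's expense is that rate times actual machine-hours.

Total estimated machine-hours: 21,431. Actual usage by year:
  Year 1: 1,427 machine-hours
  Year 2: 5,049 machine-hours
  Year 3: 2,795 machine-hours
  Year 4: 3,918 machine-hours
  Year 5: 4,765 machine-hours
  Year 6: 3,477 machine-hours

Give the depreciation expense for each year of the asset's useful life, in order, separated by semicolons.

$14,270; $50,490; $27,950; $39,180; $47,650; $34,770

Depreciable base = $236,010 − $21,700 = $214,310.
Rate = $214,310 / 21,431 machine-hours = $10 per machine-hour.
Year 1: 1,427 × $10 = $14,270. Book value $221,740.
Year 2: 5,049 × $10 = $50,490. Book value $171,250.
Year 3: 2,795 × $10 = $27,950. Book value $143,300.
Year 4: 3,918 × $10 = $39,180. Book value $104,120.
Year 5: 4,765 × $10 = $47,650. Book value $56,470.
Year 6: 3,477 × $10 = $34,770. Book value $21,700.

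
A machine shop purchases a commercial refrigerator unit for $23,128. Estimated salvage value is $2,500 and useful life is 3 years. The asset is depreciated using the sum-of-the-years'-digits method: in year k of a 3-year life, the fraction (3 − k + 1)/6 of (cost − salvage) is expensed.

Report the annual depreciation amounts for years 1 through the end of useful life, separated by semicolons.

Depreciable base = $23,128 − $2,500 = $20,628.
Sum of the years' digits = 3+2+1 = 6.
Year 1: $20,628 × 3/6 = $10,314. Book value $12,814.
Year 2: $20,628 × 2/6 = $6,876. Book value $5,938.
Year 3: $20,628 × 1/6 = $3,438. Book value $2,500.

$10,314; $6,876; $3,438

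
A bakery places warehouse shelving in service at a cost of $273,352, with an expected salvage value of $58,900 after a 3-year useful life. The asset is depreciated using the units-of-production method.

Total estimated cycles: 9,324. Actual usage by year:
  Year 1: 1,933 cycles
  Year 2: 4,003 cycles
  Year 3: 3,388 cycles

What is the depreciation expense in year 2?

$92,069

Depreciable base = $273,352 − $58,900 = $214,452.
Rate = $214,452 / 9,324 cycles = $23 per cycle.
Year 1: 1,933 × $23 = $44,459. Book value $228,893.
Year 2: 4,003 × $23 = $92,069. Book value $136,824.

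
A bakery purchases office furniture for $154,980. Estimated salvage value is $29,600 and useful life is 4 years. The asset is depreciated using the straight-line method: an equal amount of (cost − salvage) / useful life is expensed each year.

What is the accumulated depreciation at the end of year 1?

Depreciable base = $154,980 − $29,600 = $125,380.
Annual expense = $125,380 / 4 = $31,345.
End of year 1: book value $123,635.
Accumulated through year 1 = $154,980 − $123,635 = $31,345.

$31,345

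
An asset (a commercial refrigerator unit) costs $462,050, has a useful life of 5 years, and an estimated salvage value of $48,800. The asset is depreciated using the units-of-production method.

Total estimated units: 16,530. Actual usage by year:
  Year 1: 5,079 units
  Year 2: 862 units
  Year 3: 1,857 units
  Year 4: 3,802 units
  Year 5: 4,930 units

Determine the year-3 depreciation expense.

Depreciable base = $462,050 − $48,800 = $413,250.
Rate = $413,250 / 16,530 units = $25 per unit.
Year 1: 5,079 × $25 = $126,975. Book value $335,075.
Year 2: 862 × $25 = $21,550. Book value $313,525.
Year 3: 1,857 × $25 = $46,425. Book value $267,100.

$46,425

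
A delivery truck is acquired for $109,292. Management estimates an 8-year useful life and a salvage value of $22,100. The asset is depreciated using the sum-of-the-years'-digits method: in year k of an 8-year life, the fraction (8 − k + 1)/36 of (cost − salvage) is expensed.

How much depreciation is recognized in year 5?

Depreciable base = $109,292 − $22,100 = $87,192.
Sum of the years' digits = 8+7+6+5+4+3+2+1 = 36.
Year 1: $87,192 × 8/36 = $19,376. Book value $89,916.
Year 2: $87,192 × 7/36 = $16,954. Book value $72,962.
Year 3: $87,192 × 6/36 = $14,532. Book value $58,430.
Year 4: $87,192 × 5/36 = $12,110. Book value $46,320.
Year 5: $87,192 × 4/36 = $9,688. Book value $36,632.

$9,688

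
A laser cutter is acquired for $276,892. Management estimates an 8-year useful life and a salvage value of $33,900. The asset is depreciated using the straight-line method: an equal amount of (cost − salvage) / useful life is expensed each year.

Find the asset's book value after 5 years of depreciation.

Depreciable base = $276,892 − $33,900 = $242,992.
Annual expense = $242,992 / 8 = $30,374.
End of year 1: book value $246,518.
End of year 2: book value $216,144.
End of year 3: book value $185,770.
End of year 4: book value $155,396.
End of year 5: book value $125,022.

$125,022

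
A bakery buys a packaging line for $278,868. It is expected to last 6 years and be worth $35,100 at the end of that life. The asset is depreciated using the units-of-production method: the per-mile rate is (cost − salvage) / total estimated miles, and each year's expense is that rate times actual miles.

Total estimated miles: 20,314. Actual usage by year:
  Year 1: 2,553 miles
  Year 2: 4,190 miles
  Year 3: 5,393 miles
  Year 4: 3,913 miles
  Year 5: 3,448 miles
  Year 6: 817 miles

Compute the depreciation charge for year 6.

Depreciable base = $278,868 − $35,100 = $243,768.
Rate = $243,768 / 20,314 miles = $12 per mile.
Year 1: 2,553 × $12 = $30,636. Book value $248,232.
Year 2: 4,190 × $12 = $50,280. Book value $197,952.
Year 3: 5,393 × $12 = $64,716. Book value $133,236.
Year 4: 3,913 × $12 = $46,956. Book value $86,280.
Year 5: 3,448 × $12 = $41,376. Book value $44,904.
Year 6: 817 × $12 = $9,804. Book value $35,100.

$9,804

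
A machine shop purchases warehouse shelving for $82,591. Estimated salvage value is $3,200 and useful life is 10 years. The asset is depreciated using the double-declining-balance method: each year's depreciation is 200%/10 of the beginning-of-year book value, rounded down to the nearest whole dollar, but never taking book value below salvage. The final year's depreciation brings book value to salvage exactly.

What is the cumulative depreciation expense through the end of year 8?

$68,733

Depreciable base = $82,591 − $3,200 = $79,391.
Year 1: ⌊$82,591 × 200%/10⌋ = $16,518. Book value $66,073.
Year 2: ⌊$66,073 × 200%/10⌋ = $13,214. Book value $52,859.
Year 3: ⌊$52,859 × 200%/10⌋ = $10,571. Book value $42,288.
Year 4: ⌊$42,288 × 200%/10⌋ = $8,457. Book value $33,831.
Year 5: ⌊$33,831 × 200%/10⌋ = $6,766. Book value $27,065.
Year 6: ⌊$27,065 × 200%/10⌋ = $5,413. Book value $21,652.
Year 7: ⌊$21,652 × 200%/10⌋ = $4,330. Book value $17,322.
Year 8: ⌊$17,322 × 200%/10⌋ = $3,464. Book value $13,858.
Accumulated through year 8 = $82,591 − $13,858 = $68,733.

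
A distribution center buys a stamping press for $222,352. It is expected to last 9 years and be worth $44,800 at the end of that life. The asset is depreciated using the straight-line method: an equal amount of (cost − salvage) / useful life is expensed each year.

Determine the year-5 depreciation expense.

Depreciable base = $222,352 − $44,800 = $177,552.
Annual expense = $177,552 / 9 = $19,728.

$19,728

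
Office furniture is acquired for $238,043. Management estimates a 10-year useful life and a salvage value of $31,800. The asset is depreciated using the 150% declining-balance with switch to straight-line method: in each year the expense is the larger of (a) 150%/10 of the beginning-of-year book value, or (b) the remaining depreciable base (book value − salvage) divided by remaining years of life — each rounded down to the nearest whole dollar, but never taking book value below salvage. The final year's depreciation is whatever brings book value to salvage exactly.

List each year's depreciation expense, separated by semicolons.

$35,706; $30,350; $25,798; $21,928; $18,639; $15,843; $14,494; $14,495; $14,495; $14,495

Depreciable base = $238,043 − $31,800 = $206,243.
Year 1: DB = ⌊$238,043 × 150%/10⌋ = $35,706; SL = ⌊$206,243/10⌋ = $20,624 → take DB $35,706. Book value $202,337.
Year 2: DB = ⌊$202,337 × 150%/10⌋ = $30,350; SL = ⌊$170,537/9⌋ = $18,948 → take DB $30,350. Book value $171,987.
Year 3: DB = ⌊$171,987 × 150%/10⌋ = $25,798; SL = ⌊$140,187/8⌋ = $17,523 → take DB $25,798. Book value $146,189.
Year 4: DB = ⌊$146,189 × 150%/10⌋ = $21,928; SL = ⌊$114,389/7⌋ = $16,341 → take DB $21,928. Book value $124,261.
Year 5: DB = ⌊$124,261 × 150%/10⌋ = $18,639; SL = ⌊$92,461/6⌋ = $15,410 → take DB $18,639. Book value $105,622.
Year 6: DB = ⌊$105,622 × 150%/10⌋ = $15,843; SL = ⌊$73,822/5⌋ = $14,764 → take DB $15,843. Book value $89,779.
Year 7: DB = ⌊$89,779 × 150%/10⌋ = $13,466; SL = ⌊$57,979/4⌋ = $14,494 → take SL $14,494. Book value $75,285.
Year 8: DB = ⌊$75,285 × 150%/10⌋ = $11,292; SL = ⌊$43,485/3⌋ = $14,495 → take SL $14,495. Book value $60,790.
Year 9: DB = ⌊$60,790 × 150%/10⌋ = $9,118; SL = ⌊$28,990/2⌋ = $14,495 → take SL $14,495. Book value $46,295.
Year 10 (final): $46,295 − $31,800 = $14,495. Book value $31,800.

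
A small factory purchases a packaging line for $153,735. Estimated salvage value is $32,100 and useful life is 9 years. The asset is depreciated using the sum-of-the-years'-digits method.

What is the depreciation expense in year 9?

Depreciable base = $153,735 − $32,100 = $121,635.
Sum of the years' digits = 9+8+7+6+5+4+3+2+1 = 45.
Year 1: $121,635 × 9/45 = $24,327. Book value $129,408.
Year 2: $121,635 × 8/45 = $21,624. Book value $107,784.
Year 3: $121,635 × 7/45 = $18,921. Book value $88,863.
Year 4: $121,635 × 6/45 = $16,218. Book value $72,645.
Year 5: $121,635 × 5/45 = $13,515. Book value $59,130.
Year 6: $121,635 × 4/45 = $10,812. Book value $48,318.
Year 7: $121,635 × 3/45 = $8,109. Book value $40,209.
Year 8: $121,635 × 2/45 = $5,406. Book value $34,803.
Year 9: $121,635 × 1/45 = $2,703. Book value $32,100.

$2,703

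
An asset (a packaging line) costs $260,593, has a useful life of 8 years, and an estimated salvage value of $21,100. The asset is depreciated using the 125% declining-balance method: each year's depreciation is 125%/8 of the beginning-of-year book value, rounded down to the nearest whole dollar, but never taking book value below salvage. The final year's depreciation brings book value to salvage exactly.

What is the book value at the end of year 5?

$111,440

Depreciable base = $260,593 − $21,100 = $239,493.
Year 1: ⌊$260,593 × 125%/8⌋ = $40,717. Book value $219,876.
Year 2: ⌊$219,876 × 125%/8⌋ = $34,355. Book value $185,521.
Year 3: ⌊$185,521 × 125%/8⌋ = $28,987. Book value $156,534.
Year 4: ⌊$156,534 × 125%/8⌋ = $24,458. Book value $132,076.
Year 5: ⌊$132,076 × 125%/8⌋ = $20,636. Book value $111,440.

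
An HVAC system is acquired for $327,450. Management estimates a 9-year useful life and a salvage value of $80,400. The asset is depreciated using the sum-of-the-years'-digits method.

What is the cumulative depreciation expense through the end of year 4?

$164,700

Depreciable base = $327,450 − $80,400 = $247,050.
Sum of the years' digits = 9+8+7+6+5+4+3+2+1 = 45.
Year 1: $247,050 × 9/45 = $49,410. Book value $278,040.
Year 2: $247,050 × 8/45 = $43,920. Book value $234,120.
Year 3: $247,050 × 7/45 = $38,430. Book value $195,690.
Year 4: $247,050 × 6/45 = $32,940. Book value $162,750.
Accumulated through year 4 = $327,450 − $162,750 = $164,700.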